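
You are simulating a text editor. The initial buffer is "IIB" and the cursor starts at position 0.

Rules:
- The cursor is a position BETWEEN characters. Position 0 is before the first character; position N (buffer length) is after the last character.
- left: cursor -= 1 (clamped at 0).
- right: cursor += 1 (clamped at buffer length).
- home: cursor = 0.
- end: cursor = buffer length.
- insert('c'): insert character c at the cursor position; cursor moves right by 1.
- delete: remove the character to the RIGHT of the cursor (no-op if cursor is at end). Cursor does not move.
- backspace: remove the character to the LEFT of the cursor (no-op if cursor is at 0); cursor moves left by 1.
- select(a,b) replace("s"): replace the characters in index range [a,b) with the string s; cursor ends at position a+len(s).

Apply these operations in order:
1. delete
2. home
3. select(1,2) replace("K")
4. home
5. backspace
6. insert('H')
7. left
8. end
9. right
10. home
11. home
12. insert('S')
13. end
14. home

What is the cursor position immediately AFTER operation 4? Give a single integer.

After op 1 (delete): buf='IB' cursor=0
After op 2 (home): buf='IB' cursor=0
After op 3 (select(1,2) replace("K")): buf='IK' cursor=2
After op 4 (home): buf='IK' cursor=0

Answer: 0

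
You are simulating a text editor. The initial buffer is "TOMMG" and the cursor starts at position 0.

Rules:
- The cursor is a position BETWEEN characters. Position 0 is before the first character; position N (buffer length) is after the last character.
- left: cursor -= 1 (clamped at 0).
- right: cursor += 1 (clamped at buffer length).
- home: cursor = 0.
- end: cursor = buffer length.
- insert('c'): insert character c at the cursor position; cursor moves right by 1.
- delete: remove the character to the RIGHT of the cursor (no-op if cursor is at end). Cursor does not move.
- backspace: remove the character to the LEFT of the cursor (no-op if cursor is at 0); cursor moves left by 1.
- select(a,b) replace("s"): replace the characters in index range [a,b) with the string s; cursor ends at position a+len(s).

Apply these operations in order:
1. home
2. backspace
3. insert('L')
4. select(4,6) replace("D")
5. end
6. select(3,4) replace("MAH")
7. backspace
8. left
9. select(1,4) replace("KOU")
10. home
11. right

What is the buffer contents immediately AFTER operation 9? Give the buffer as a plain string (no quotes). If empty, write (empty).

Answer: LKOUAD

Derivation:
After op 1 (home): buf='TOMMG' cursor=0
After op 2 (backspace): buf='TOMMG' cursor=0
After op 3 (insert('L')): buf='LTOMMG' cursor=1
After op 4 (select(4,6) replace("D")): buf='LTOMD' cursor=5
After op 5 (end): buf='LTOMD' cursor=5
After op 6 (select(3,4) replace("MAH")): buf='LTOMAHD' cursor=6
After op 7 (backspace): buf='LTOMAD' cursor=5
After op 8 (left): buf='LTOMAD' cursor=4
After op 9 (select(1,4) replace("KOU")): buf='LKOUAD' cursor=4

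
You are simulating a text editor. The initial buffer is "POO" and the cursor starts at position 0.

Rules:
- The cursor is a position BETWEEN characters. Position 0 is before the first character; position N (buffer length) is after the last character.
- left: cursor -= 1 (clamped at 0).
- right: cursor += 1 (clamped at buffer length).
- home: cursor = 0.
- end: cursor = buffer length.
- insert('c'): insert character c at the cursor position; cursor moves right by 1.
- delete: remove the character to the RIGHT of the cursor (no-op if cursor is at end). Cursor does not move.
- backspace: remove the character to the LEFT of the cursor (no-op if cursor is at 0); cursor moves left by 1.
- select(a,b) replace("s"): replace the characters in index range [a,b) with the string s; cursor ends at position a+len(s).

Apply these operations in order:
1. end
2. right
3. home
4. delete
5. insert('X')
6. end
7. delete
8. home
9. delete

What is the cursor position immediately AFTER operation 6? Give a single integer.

After op 1 (end): buf='POO' cursor=3
After op 2 (right): buf='POO' cursor=3
After op 3 (home): buf='POO' cursor=0
After op 4 (delete): buf='OO' cursor=0
After op 5 (insert('X')): buf='XOO' cursor=1
After op 6 (end): buf='XOO' cursor=3

Answer: 3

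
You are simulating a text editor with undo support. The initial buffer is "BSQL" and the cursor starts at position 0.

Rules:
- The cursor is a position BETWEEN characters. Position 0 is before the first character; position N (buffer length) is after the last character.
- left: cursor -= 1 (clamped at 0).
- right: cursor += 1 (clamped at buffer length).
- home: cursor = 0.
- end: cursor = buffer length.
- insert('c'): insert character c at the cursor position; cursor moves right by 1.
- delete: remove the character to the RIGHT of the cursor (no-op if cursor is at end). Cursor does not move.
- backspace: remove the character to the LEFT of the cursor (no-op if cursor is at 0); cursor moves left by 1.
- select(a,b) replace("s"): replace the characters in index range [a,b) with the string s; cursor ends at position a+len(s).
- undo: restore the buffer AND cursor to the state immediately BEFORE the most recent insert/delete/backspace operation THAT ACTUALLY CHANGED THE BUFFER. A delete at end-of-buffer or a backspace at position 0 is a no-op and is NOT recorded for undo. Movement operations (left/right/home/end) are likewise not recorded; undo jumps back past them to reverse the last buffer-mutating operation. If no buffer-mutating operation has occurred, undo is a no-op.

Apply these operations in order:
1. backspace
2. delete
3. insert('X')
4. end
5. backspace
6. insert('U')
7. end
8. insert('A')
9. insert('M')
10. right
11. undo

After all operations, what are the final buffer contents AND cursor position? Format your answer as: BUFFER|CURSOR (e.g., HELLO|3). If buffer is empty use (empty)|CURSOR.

After op 1 (backspace): buf='BSQL' cursor=0
After op 2 (delete): buf='SQL' cursor=0
After op 3 (insert('X')): buf='XSQL' cursor=1
After op 4 (end): buf='XSQL' cursor=4
After op 5 (backspace): buf='XSQ' cursor=3
After op 6 (insert('U')): buf='XSQU' cursor=4
After op 7 (end): buf='XSQU' cursor=4
After op 8 (insert('A')): buf='XSQUA' cursor=5
After op 9 (insert('M')): buf='XSQUAM' cursor=6
After op 10 (right): buf='XSQUAM' cursor=6
After op 11 (undo): buf='XSQUA' cursor=5

Answer: XSQUA|5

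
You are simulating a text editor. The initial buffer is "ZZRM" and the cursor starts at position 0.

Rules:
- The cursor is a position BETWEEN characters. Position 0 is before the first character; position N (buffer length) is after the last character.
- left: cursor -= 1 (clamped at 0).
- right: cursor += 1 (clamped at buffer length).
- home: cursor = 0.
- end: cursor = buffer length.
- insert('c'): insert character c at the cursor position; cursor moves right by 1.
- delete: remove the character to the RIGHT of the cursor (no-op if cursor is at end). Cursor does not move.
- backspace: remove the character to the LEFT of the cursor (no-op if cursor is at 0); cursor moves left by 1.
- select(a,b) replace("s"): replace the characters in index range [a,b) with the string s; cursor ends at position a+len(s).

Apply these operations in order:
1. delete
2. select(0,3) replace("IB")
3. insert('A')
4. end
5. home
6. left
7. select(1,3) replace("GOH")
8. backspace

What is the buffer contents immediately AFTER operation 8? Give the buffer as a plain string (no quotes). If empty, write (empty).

After op 1 (delete): buf='ZRM' cursor=0
After op 2 (select(0,3) replace("IB")): buf='IB' cursor=2
After op 3 (insert('A')): buf='IBA' cursor=3
After op 4 (end): buf='IBA' cursor=3
After op 5 (home): buf='IBA' cursor=0
After op 6 (left): buf='IBA' cursor=0
After op 7 (select(1,3) replace("GOH")): buf='IGOH' cursor=4
After op 8 (backspace): buf='IGO' cursor=3

Answer: IGO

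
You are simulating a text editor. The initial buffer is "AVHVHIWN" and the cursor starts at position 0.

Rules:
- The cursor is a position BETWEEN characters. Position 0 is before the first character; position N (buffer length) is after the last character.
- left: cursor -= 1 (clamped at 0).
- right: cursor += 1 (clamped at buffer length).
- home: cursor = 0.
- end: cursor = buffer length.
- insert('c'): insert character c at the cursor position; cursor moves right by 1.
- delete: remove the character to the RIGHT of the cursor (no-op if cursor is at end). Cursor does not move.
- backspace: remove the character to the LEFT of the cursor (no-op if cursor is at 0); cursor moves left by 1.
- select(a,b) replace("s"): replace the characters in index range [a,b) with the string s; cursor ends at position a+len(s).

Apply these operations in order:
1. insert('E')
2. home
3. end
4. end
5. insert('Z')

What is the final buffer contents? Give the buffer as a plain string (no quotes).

After op 1 (insert('E')): buf='EAVHVHIWN' cursor=1
After op 2 (home): buf='EAVHVHIWN' cursor=0
After op 3 (end): buf='EAVHVHIWN' cursor=9
After op 4 (end): buf='EAVHVHIWN' cursor=9
After op 5 (insert('Z')): buf='EAVHVHIWNZ' cursor=10

Answer: EAVHVHIWNZ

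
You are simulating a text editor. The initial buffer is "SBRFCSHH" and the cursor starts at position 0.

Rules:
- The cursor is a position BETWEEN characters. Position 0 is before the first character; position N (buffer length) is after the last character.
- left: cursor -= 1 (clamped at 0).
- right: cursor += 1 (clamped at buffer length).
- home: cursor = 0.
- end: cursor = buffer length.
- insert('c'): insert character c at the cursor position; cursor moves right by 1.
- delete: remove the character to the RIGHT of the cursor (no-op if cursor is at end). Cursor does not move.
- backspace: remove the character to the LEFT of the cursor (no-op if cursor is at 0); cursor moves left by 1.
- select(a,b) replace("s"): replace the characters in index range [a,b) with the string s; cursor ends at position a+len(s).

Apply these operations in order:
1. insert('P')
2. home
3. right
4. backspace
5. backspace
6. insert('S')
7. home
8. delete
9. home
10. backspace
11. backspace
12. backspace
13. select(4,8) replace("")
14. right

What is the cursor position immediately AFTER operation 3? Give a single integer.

Answer: 1

Derivation:
After op 1 (insert('P')): buf='PSBRFCSHH' cursor=1
After op 2 (home): buf='PSBRFCSHH' cursor=0
After op 3 (right): buf='PSBRFCSHH' cursor=1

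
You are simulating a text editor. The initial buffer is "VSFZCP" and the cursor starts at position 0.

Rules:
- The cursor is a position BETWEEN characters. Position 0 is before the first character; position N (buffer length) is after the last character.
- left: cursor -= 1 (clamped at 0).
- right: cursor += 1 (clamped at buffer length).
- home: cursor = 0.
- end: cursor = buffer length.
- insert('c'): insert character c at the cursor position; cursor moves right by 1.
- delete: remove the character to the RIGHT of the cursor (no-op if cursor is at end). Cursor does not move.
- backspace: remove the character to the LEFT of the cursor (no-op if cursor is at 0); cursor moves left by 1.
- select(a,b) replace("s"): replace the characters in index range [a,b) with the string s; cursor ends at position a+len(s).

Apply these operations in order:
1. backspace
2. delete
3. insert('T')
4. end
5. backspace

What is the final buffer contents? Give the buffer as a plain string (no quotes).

After op 1 (backspace): buf='VSFZCP' cursor=0
After op 2 (delete): buf='SFZCP' cursor=0
After op 3 (insert('T')): buf='TSFZCP' cursor=1
After op 4 (end): buf='TSFZCP' cursor=6
After op 5 (backspace): buf='TSFZC' cursor=5

Answer: TSFZC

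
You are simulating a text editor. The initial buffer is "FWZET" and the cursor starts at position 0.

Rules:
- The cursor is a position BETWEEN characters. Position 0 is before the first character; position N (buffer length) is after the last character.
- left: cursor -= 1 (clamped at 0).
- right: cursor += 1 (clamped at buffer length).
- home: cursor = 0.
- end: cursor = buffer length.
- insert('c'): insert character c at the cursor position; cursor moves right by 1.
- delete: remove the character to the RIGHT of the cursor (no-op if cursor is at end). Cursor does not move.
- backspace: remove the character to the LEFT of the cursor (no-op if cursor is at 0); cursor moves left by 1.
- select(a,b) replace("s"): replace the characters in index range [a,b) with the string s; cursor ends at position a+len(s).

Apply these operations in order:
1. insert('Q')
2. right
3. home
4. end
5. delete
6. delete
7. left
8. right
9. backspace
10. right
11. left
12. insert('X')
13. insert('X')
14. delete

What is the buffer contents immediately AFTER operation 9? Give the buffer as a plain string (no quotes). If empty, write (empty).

After op 1 (insert('Q')): buf='QFWZET' cursor=1
After op 2 (right): buf='QFWZET' cursor=2
After op 3 (home): buf='QFWZET' cursor=0
After op 4 (end): buf='QFWZET' cursor=6
After op 5 (delete): buf='QFWZET' cursor=6
After op 6 (delete): buf='QFWZET' cursor=6
After op 7 (left): buf='QFWZET' cursor=5
After op 8 (right): buf='QFWZET' cursor=6
After op 9 (backspace): buf='QFWZE' cursor=5

Answer: QFWZE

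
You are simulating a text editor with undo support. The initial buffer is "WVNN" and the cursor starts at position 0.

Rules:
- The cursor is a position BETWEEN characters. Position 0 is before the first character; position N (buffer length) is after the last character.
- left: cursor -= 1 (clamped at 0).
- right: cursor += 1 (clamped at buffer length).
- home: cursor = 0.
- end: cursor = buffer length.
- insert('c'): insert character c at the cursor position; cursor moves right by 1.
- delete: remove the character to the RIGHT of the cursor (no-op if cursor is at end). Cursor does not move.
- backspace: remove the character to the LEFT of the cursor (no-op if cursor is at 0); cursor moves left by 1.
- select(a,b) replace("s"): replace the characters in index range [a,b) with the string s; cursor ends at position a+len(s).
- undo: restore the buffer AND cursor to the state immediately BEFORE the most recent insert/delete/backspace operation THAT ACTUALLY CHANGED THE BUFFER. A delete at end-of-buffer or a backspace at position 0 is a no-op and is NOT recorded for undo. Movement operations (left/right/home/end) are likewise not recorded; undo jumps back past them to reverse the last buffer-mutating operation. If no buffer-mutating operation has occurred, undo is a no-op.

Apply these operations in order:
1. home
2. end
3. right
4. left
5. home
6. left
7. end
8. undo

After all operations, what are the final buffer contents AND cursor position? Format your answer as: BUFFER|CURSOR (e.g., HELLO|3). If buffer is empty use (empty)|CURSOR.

After op 1 (home): buf='WVNN' cursor=0
After op 2 (end): buf='WVNN' cursor=4
After op 3 (right): buf='WVNN' cursor=4
After op 4 (left): buf='WVNN' cursor=3
After op 5 (home): buf='WVNN' cursor=0
After op 6 (left): buf='WVNN' cursor=0
After op 7 (end): buf='WVNN' cursor=4
After op 8 (undo): buf='WVNN' cursor=4

Answer: WVNN|4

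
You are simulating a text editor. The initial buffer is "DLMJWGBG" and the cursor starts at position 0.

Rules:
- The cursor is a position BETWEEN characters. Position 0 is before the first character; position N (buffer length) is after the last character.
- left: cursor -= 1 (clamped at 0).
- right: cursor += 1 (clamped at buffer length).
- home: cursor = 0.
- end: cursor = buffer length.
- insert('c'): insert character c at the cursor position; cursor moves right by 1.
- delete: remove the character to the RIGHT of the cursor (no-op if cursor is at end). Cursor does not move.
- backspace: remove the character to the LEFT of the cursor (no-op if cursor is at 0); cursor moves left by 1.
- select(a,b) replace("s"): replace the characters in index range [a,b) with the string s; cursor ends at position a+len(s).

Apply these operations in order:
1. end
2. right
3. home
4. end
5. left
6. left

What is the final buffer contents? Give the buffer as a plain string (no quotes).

After op 1 (end): buf='DLMJWGBG' cursor=8
After op 2 (right): buf='DLMJWGBG' cursor=8
After op 3 (home): buf='DLMJWGBG' cursor=0
After op 4 (end): buf='DLMJWGBG' cursor=8
After op 5 (left): buf='DLMJWGBG' cursor=7
After op 6 (left): buf='DLMJWGBG' cursor=6

Answer: DLMJWGBG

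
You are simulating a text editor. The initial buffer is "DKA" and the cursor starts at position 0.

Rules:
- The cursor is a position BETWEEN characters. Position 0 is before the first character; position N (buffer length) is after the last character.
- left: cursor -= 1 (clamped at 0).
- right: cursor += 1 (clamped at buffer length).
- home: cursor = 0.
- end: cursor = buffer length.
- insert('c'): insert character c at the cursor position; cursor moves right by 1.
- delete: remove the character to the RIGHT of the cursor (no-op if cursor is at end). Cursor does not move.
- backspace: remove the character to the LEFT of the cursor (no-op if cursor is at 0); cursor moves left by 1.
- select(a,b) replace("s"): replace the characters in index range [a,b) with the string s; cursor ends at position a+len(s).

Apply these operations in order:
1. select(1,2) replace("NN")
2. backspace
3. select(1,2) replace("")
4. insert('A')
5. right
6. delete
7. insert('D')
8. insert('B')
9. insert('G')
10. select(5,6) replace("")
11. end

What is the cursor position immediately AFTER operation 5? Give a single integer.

Answer: 3

Derivation:
After op 1 (select(1,2) replace("NN")): buf='DNNA' cursor=3
After op 2 (backspace): buf='DNA' cursor=2
After op 3 (select(1,2) replace("")): buf='DA' cursor=1
After op 4 (insert('A')): buf='DAA' cursor=2
After op 5 (right): buf='DAA' cursor=3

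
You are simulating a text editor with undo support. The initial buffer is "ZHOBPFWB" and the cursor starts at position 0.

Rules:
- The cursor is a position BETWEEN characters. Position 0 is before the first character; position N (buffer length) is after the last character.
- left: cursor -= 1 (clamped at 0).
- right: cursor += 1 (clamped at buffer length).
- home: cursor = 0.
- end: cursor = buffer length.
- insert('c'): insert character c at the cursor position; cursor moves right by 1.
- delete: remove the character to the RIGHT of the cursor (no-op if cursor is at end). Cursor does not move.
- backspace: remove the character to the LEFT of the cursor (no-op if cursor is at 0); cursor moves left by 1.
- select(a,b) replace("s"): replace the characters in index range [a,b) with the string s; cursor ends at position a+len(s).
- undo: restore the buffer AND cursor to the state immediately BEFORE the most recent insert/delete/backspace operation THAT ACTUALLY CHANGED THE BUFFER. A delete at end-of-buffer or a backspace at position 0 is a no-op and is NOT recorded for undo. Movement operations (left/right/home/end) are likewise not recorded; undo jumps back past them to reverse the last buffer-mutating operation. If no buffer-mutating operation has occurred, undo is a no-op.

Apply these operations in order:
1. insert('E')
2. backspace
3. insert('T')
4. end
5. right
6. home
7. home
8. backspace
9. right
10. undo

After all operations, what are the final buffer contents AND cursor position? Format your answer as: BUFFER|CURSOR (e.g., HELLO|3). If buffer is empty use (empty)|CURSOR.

After op 1 (insert('E')): buf='EZHOBPFWB' cursor=1
After op 2 (backspace): buf='ZHOBPFWB' cursor=0
After op 3 (insert('T')): buf='TZHOBPFWB' cursor=1
After op 4 (end): buf='TZHOBPFWB' cursor=9
After op 5 (right): buf='TZHOBPFWB' cursor=9
After op 6 (home): buf='TZHOBPFWB' cursor=0
After op 7 (home): buf='TZHOBPFWB' cursor=0
After op 8 (backspace): buf='TZHOBPFWB' cursor=0
After op 9 (right): buf='TZHOBPFWB' cursor=1
After op 10 (undo): buf='ZHOBPFWB' cursor=0

Answer: ZHOBPFWB|0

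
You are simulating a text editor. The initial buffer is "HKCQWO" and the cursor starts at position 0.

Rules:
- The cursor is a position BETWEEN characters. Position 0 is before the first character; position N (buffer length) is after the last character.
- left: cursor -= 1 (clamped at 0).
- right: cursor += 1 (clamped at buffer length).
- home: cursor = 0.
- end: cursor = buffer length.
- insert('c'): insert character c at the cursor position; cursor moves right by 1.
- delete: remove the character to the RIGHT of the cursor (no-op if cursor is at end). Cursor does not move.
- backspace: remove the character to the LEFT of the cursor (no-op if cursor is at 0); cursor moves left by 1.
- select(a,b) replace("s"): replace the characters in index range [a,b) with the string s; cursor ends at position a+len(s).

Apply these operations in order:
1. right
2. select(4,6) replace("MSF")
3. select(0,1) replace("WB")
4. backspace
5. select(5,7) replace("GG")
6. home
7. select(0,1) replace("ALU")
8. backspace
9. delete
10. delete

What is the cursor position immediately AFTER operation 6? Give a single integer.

Answer: 0

Derivation:
After op 1 (right): buf='HKCQWO' cursor=1
After op 2 (select(4,6) replace("MSF")): buf='HKCQMSF' cursor=7
After op 3 (select(0,1) replace("WB")): buf='WBKCQMSF' cursor=2
After op 4 (backspace): buf='WKCQMSF' cursor=1
After op 5 (select(5,7) replace("GG")): buf='WKCQMGG' cursor=7
After op 6 (home): buf='WKCQMGG' cursor=0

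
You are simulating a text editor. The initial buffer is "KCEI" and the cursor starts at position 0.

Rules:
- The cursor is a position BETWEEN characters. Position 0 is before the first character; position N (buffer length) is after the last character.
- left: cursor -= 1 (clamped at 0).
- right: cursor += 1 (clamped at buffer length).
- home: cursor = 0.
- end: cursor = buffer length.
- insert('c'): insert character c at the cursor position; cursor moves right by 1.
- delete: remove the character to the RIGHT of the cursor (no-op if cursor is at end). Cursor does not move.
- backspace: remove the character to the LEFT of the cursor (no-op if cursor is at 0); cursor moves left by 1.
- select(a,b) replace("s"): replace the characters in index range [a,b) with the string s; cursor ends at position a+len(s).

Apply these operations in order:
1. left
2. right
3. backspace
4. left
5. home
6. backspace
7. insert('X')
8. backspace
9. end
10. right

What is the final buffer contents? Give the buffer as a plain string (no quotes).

After op 1 (left): buf='KCEI' cursor=0
After op 2 (right): buf='KCEI' cursor=1
After op 3 (backspace): buf='CEI' cursor=0
After op 4 (left): buf='CEI' cursor=0
After op 5 (home): buf='CEI' cursor=0
After op 6 (backspace): buf='CEI' cursor=0
After op 7 (insert('X')): buf='XCEI' cursor=1
After op 8 (backspace): buf='CEI' cursor=0
After op 9 (end): buf='CEI' cursor=3
After op 10 (right): buf='CEI' cursor=3

Answer: CEI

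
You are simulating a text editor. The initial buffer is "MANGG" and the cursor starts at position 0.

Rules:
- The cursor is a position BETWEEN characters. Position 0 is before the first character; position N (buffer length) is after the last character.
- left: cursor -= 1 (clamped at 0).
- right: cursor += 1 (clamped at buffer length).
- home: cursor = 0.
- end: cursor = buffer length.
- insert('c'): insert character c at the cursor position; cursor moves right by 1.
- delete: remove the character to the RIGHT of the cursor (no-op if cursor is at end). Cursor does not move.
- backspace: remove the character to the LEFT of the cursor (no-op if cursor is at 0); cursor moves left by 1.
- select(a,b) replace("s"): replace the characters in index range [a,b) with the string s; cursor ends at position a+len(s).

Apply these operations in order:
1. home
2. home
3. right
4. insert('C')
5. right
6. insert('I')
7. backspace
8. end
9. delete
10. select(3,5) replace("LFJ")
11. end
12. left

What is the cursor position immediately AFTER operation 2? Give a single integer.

After op 1 (home): buf='MANGG' cursor=0
After op 2 (home): buf='MANGG' cursor=0

Answer: 0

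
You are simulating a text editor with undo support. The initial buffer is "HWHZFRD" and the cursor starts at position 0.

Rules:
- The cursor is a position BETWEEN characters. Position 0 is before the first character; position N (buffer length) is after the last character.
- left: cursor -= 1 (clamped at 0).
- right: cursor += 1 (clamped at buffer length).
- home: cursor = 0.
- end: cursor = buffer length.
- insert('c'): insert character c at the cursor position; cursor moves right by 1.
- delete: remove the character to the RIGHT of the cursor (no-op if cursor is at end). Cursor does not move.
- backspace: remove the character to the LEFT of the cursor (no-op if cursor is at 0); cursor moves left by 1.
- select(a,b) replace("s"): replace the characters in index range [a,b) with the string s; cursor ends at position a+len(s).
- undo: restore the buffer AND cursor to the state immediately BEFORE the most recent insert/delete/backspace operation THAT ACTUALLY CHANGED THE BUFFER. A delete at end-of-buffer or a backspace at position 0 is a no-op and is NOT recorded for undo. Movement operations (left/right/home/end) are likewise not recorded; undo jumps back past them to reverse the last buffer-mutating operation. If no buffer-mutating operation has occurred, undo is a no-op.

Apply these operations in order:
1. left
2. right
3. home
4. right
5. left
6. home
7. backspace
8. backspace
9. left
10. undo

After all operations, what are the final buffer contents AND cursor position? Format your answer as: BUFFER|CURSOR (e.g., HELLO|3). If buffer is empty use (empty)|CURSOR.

Answer: HWHZFRD|0

Derivation:
After op 1 (left): buf='HWHZFRD' cursor=0
After op 2 (right): buf='HWHZFRD' cursor=1
After op 3 (home): buf='HWHZFRD' cursor=0
After op 4 (right): buf='HWHZFRD' cursor=1
After op 5 (left): buf='HWHZFRD' cursor=0
After op 6 (home): buf='HWHZFRD' cursor=0
After op 7 (backspace): buf='HWHZFRD' cursor=0
After op 8 (backspace): buf='HWHZFRD' cursor=0
After op 9 (left): buf='HWHZFRD' cursor=0
After op 10 (undo): buf='HWHZFRD' cursor=0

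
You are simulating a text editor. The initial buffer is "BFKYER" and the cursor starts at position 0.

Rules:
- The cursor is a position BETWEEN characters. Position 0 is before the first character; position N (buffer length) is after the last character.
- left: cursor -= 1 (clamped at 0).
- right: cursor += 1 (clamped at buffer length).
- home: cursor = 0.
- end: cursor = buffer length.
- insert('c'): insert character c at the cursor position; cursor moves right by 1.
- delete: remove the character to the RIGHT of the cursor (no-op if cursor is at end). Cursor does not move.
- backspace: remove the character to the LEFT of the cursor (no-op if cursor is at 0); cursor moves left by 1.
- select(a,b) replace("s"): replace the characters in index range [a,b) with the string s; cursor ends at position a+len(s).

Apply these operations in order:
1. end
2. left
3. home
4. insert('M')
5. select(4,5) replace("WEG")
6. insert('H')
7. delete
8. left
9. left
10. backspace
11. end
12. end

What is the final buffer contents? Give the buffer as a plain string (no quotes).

After op 1 (end): buf='BFKYER' cursor=6
After op 2 (left): buf='BFKYER' cursor=5
After op 3 (home): buf='BFKYER' cursor=0
After op 4 (insert('M')): buf='MBFKYER' cursor=1
After op 5 (select(4,5) replace("WEG")): buf='MBFKWEGER' cursor=7
After op 6 (insert('H')): buf='MBFKWEGHER' cursor=8
After op 7 (delete): buf='MBFKWEGHR' cursor=8
After op 8 (left): buf='MBFKWEGHR' cursor=7
After op 9 (left): buf='MBFKWEGHR' cursor=6
After op 10 (backspace): buf='MBFKWGHR' cursor=5
After op 11 (end): buf='MBFKWGHR' cursor=8
After op 12 (end): buf='MBFKWGHR' cursor=8

Answer: MBFKWGHR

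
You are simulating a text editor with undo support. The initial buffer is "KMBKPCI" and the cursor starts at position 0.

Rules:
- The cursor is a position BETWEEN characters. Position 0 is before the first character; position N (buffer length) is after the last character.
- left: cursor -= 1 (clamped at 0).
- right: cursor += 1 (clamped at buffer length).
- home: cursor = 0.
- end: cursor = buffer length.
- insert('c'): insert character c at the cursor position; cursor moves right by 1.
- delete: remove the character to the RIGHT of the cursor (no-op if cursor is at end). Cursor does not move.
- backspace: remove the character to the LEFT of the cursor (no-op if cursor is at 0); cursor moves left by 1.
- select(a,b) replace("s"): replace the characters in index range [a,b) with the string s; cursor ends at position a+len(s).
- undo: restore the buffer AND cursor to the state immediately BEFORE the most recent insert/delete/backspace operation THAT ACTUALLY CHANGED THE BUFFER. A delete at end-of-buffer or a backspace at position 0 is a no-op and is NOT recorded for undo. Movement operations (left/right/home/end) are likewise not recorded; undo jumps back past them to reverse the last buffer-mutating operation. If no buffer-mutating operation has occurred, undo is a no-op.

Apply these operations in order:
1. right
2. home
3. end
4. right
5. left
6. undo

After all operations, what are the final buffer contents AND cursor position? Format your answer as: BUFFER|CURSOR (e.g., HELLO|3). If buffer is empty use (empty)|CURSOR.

Answer: KMBKPCI|6

Derivation:
After op 1 (right): buf='KMBKPCI' cursor=1
After op 2 (home): buf='KMBKPCI' cursor=0
After op 3 (end): buf='KMBKPCI' cursor=7
After op 4 (right): buf='KMBKPCI' cursor=7
After op 5 (left): buf='KMBKPCI' cursor=6
After op 6 (undo): buf='KMBKPCI' cursor=6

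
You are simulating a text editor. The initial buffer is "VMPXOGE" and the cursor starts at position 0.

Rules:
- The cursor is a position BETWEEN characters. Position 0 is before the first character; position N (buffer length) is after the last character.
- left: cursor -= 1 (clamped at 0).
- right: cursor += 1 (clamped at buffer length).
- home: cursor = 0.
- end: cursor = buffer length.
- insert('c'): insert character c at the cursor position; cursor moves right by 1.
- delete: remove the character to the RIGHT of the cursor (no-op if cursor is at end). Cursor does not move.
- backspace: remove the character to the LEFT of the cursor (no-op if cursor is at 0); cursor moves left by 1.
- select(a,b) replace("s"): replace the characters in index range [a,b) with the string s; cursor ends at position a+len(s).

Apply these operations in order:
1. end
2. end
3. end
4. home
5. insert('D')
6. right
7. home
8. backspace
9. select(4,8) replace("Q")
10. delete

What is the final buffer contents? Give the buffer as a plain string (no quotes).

Answer: DVMPQ

Derivation:
After op 1 (end): buf='VMPXOGE' cursor=7
After op 2 (end): buf='VMPXOGE' cursor=7
After op 3 (end): buf='VMPXOGE' cursor=7
After op 4 (home): buf='VMPXOGE' cursor=0
After op 5 (insert('D')): buf='DVMPXOGE' cursor=1
After op 6 (right): buf='DVMPXOGE' cursor=2
After op 7 (home): buf='DVMPXOGE' cursor=0
After op 8 (backspace): buf='DVMPXOGE' cursor=0
After op 9 (select(4,8) replace("Q")): buf='DVMPQ' cursor=5
After op 10 (delete): buf='DVMPQ' cursor=5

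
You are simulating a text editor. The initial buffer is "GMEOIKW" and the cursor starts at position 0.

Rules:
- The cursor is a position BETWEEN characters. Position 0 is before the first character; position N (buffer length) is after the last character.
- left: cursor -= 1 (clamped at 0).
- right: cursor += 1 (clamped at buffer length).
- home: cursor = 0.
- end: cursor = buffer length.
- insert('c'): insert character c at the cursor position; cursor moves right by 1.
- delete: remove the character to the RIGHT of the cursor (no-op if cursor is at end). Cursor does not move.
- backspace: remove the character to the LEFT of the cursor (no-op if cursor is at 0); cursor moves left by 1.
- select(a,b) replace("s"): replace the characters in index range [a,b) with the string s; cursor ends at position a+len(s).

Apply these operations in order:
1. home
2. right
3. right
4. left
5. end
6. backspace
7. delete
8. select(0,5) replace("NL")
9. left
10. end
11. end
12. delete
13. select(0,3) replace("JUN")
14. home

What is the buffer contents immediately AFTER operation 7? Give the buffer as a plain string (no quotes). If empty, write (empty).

Answer: GMEOIK

Derivation:
After op 1 (home): buf='GMEOIKW' cursor=0
After op 2 (right): buf='GMEOIKW' cursor=1
After op 3 (right): buf='GMEOIKW' cursor=2
After op 4 (left): buf='GMEOIKW' cursor=1
After op 5 (end): buf='GMEOIKW' cursor=7
After op 6 (backspace): buf='GMEOIK' cursor=6
After op 7 (delete): buf='GMEOIK' cursor=6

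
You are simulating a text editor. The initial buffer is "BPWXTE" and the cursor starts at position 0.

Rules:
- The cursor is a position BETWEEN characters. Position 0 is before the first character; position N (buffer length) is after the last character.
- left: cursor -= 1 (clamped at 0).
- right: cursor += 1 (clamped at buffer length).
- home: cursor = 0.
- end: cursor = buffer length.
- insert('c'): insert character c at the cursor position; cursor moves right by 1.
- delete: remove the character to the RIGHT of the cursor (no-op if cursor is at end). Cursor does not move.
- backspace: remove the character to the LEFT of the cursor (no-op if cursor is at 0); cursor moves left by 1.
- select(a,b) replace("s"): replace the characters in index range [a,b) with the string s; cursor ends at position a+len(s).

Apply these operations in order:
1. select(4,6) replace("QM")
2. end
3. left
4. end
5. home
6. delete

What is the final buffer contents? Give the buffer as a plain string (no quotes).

After op 1 (select(4,6) replace("QM")): buf='BPWXQM' cursor=6
After op 2 (end): buf='BPWXQM' cursor=6
After op 3 (left): buf='BPWXQM' cursor=5
After op 4 (end): buf='BPWXQM' cursor=6
After op 5 (home): buf='BPWXQM' cursor=0
After op 6 (delete): buf='PWXQM' cursor=0

Answer: PWXQM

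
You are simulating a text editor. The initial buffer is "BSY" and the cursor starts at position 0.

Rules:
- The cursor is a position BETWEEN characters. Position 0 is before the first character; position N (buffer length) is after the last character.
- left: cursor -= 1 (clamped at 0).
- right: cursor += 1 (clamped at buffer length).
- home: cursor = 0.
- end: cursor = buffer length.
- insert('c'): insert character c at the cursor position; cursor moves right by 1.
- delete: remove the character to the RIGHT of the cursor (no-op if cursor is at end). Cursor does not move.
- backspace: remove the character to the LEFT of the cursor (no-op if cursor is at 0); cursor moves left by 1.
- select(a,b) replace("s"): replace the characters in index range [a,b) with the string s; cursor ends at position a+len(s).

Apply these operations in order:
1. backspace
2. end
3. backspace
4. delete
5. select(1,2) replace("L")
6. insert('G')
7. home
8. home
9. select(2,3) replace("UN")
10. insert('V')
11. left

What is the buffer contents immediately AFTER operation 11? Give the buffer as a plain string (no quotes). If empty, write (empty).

After op 1 (backspace): buf='BSY' cursor=0
After op 2 (end): buf='BSY' cursor=3
After op 3 (backspace): buf='BS' cursor=2
After op 4 (delete): buf='BS' cursor=2
After op 5 (select(1,2) replace("L")): buf='BL' cursor=2
After op 6 (insert('G')): buf='BLG' cursor=3
After op 7 (home): buf='BLG' cursor=0
After op 8 (home): buf='BLG' cursor=0
After op 9 (select(2,3) replace("UN")): buf='BLUN' cursor=4
After op 10 (insert('V')): buf='BLUNV' cursor=5
After op 11 (left): buf='BLUNV' cursor=4

Answer: BLUNV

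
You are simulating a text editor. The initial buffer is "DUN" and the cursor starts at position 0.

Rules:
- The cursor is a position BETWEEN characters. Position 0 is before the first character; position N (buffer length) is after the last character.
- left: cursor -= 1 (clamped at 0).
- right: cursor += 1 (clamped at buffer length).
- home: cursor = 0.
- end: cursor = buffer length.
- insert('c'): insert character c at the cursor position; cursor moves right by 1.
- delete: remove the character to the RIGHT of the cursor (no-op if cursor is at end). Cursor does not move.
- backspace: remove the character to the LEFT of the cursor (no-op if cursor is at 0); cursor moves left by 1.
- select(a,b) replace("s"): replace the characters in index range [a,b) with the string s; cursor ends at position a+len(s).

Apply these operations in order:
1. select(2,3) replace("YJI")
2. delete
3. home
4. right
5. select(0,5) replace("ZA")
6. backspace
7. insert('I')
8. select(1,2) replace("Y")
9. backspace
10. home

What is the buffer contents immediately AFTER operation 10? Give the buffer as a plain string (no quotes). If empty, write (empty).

After op 1 (select(2,3) replace("YJI")): buf='DUYJI' cursor=5
After op 2 (delete): buf='DUYJI' cursor=5
After op 3 (home): buf='DUYJI' cursor=0
After op 4 (right): buf='DUYJI' cursor=1
After op 5 (select(0,5) replace("ZA")): buf='ZA' cursor=2
After op 6 (backspace): buf='Z' cursor=1
After op 7 (insert('I')): buf='ZI' cursor=2
After op 8 (select(1,2) replace("Y")): buf='ZY' cursor=2
After op 9 (backspace): buf='Z' cursor=1
After op 10 (home): buf='Z' cursor=0

Answer: Z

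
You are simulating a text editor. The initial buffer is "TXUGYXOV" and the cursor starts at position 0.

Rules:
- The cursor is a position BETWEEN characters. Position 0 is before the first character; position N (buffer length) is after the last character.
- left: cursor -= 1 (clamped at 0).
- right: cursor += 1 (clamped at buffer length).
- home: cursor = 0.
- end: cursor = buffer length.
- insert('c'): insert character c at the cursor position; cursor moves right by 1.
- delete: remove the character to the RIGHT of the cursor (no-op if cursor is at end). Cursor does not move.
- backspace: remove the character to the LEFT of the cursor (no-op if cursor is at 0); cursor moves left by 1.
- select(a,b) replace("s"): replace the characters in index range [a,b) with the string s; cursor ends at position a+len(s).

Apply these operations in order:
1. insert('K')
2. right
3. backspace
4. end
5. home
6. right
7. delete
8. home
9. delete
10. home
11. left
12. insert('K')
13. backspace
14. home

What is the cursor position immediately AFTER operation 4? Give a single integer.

Answer: 8

Derivation:
After op 1 (insert('K')): buf='KTXUGYXOV' cursor=1
After op 2 (right): buf='KTXUGYXOV' cursor=2
After op 3 (backspace): buf='KXUGYXOV' cursor=1
After op 4 (end): buf='KXUGYXOV' cursor=8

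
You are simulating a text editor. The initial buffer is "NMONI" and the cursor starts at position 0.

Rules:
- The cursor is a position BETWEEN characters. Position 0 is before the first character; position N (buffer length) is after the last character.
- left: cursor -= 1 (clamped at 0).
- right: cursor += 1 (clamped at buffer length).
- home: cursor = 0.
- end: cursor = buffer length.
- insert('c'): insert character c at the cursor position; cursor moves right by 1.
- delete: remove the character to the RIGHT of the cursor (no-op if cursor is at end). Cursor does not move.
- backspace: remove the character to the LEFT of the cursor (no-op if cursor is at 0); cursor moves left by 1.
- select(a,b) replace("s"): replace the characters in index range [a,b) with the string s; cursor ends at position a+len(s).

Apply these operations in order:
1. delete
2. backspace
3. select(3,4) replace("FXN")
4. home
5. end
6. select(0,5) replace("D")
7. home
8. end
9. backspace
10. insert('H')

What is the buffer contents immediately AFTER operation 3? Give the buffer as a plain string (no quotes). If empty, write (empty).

After op 1 (delete): buf='MONI' cursor=0
After op 2 (backspace): buf='MONI' cursor=0
After op 3 (select(3,4) replace("FXN")): buf='MONFXN' cursor=6

Answer: MONFXN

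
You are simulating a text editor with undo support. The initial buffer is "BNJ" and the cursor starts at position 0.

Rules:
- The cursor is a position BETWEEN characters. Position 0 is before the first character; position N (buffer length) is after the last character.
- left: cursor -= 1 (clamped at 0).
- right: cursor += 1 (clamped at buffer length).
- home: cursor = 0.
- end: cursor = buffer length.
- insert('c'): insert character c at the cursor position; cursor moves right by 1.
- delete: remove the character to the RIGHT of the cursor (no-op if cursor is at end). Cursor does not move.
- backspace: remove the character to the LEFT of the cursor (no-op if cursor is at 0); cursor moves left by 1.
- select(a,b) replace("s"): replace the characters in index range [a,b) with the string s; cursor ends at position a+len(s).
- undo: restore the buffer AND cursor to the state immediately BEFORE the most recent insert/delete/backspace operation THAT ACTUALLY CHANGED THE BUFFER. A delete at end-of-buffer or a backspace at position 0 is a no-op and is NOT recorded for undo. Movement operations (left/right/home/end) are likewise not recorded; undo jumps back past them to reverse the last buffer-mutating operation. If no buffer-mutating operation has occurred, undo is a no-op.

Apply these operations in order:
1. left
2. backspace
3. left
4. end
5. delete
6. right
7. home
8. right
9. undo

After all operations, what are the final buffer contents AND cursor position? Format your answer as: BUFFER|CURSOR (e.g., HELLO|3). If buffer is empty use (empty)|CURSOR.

After op 1 (left): buf='BNJ' cursor=0
After op 2 (backspace): buf='BNJ' cursor=0
After op 3 (left): buf='BNJ' cursor=0
After op 4 (end): buf='BNJ' cursor=3
After op 5 (delete): buf='BNJ' cursor=3
After op 6 (right): buf='BNJ' cursor=3
After op 7 (home): buf='BNJ' cursor=0
After op 8 (right): buf='BNJ' cursor=1
After op 9 (undo): buf='BNJ' cursor=1

Answer: BNJ|1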